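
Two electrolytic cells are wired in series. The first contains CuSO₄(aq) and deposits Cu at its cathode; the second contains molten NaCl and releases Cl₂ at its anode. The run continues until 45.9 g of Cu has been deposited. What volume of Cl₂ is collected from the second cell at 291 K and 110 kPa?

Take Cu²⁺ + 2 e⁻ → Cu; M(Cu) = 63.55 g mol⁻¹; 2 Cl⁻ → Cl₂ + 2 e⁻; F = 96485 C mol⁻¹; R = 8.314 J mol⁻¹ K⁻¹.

n(Cu) = 45.9 / 63.55 = 0.7223 mol, so n(e⁻) = 2 × 0.7223 = 1.445 mol.
The cells are in series, so the same 1.445 mol of electrons passes through the second cell.
2 Cl⁻ → Cl₂ + 2 e⁻ — 2 mol e⁻ per mol Cl₂, so n(Cl₂) = 1.445/2 = 0.7223 mol.
V = nRT/P = (0.7223 × 8.314 × 291) / (110 × 10³) = 0.0159 m³ = 15.9 L.

15.9 L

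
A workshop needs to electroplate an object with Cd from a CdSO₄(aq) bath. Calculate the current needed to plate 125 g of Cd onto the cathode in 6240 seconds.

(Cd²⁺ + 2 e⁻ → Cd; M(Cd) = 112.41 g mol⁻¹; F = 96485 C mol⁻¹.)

n(Cd) = 125 / 112.41 = 1.112 mol.
n(e⁻) = 2 × 1.112 = 2.224 mol.
Q = n(e⁻)·F = 2.224 × 96485 = 214600 C.
I = Q/t = 214600 / 6240.0 s = 34.4 A.

34.4 A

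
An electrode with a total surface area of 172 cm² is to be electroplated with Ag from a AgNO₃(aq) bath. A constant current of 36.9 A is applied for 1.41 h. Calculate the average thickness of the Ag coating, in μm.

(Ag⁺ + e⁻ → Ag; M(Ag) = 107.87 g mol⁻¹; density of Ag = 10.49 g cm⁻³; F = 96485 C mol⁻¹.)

Q = I·t = 36.90 × 5076.0 = 187300 C; n(e⁻) = 1.941 mol.
n(Ag) = n(e⁻)/1 = 1.941 mol, so m = 1.941 × 107.87 = 209.4 g.
Volume = m/ρ = 209.4 / 10.49 = 19.96 cm³.
Thickness = V/A = 19.96 / 172 = 0.116 cm = 1160 μm.

1160 μm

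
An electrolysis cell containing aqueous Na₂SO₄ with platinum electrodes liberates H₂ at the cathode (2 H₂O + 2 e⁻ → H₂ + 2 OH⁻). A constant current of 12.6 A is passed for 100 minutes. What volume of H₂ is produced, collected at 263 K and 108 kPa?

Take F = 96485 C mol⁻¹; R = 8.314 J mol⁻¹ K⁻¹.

Q = I·t = 12.60 A × 6000.0 s = 75600 C.
n(e⁻) = Q/F = 75600 / 96485 = 0.7835 mol.
2 electrons are transferred per H₂ molecule, so n(H₂) = 0.7835 / 2 = 0.3918 mol.
V = nRT/P = (0.3918 × 8.314 × 263) / (108 × 10³ Pa) = 0.00793 m³ = 7.93 L.

7.93 L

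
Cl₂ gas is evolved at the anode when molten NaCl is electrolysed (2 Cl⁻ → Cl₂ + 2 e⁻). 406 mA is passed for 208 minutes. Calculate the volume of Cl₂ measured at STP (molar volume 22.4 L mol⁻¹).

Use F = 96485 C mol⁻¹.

0.588 L

Q = I·t = 0.4060 A × 12480 s = 5067 C.
n(e⁻) = Q/F = 5067 / 96485 = 0.05251 mol.
2 electrons are transferred per Cl₂ molecule, so n(Cl₂) = 0.05251 / 2 = 0.02626 mol.
V = n × V_m = 0.02626 × 22.4 = 0.588 L.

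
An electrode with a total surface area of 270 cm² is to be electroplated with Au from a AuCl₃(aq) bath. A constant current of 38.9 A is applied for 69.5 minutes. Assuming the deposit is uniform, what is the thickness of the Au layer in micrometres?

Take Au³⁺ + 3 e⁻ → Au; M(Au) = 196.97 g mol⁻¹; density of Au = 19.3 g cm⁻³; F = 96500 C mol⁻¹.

Q = I·t = 38.90 × 4170.0 = 162200 C; n(e⁻) = 1.681 mol.
n(Au) = n(e⁻)/3 = 0.5603 mol, so m = 0.5603 × 196.97 = 110.4 g.
Volume = m/ρ = 110.4 / 19.3 = 5.718 cm³.
Thickness = V/A = 5.718 / 270 = 0.0212 cm = 212 μm.

212 μm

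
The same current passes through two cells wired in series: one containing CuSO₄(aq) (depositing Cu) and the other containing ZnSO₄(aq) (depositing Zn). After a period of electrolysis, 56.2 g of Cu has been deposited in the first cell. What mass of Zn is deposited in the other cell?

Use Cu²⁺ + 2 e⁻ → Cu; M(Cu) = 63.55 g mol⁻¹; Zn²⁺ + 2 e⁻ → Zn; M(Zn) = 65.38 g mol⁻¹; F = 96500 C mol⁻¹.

57.8 g

n(Cu) = 56.2 / 63.55 = 0.8843 mol.
Since Cu²⁺ + 2 e⁻ → Cu, n(e⁻) passed = 2 × 0.8843 = 1.769 mol.
Cells in series carry the same charge, so the same 1.769 mol of electrons passes through cell 2.
Zn²⁺ + 2 e⁻ → Zn, so n(Zn) = 1.769 / 2 = 0.8843 mol.
m(Zn) = 0.8843 × 65.38 = 57.8 g.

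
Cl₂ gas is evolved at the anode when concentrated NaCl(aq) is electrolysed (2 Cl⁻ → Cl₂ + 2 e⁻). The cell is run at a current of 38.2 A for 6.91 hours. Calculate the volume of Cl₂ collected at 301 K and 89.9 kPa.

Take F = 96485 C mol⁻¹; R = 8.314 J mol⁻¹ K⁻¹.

Q = I·t = 38.20 A × 24876 s = 950300 C.
n(e⁻) = Q/F = 950300 / 96485 = 9.849 mol.
2 electrons are transferred per Cl₂ molecule, so n(Cl₂) = 9.849 / 2 = 4.924 mol.
V = nRT/P = (4.924 × 8.314 × 301) / (89.9 × 10³ Pa) = 0.137 m³ = 137 L.

137 L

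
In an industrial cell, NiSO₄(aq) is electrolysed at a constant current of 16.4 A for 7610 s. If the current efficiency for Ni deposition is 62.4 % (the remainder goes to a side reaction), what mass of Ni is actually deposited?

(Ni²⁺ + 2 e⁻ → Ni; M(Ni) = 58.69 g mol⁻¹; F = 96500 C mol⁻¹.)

23.7 g

Q = I·t = 16.40 × 7610.0 = 124800 C.
n(e⁻) = 124800/96500 = 1.293 mol; theoretically n(Ni) = 1.293/2 = 0.6467 mol, m_theo = 37.95 g.
At 62.4 % efficiency, m_actual = 0.624 × 37.95 = 23.7 g.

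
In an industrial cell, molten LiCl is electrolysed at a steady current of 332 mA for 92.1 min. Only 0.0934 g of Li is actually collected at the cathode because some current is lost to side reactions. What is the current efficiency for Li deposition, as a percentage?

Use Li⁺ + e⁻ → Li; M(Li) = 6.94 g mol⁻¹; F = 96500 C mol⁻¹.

70.8 %

Q = I·t = 0.3320 × 5526.0 = 1835 C; n(e⁻) = 1835/96500 = 0.01901 mol.
Theoretical n(Li) = n(e⁻)/1 = 0.01901 mol, i.e. m_theo = 0.01901 × 6.94 = 0.1319 g.
Efficiency = m_actual / m_theo = 0.0934 / 0.1319 = 70.8 %.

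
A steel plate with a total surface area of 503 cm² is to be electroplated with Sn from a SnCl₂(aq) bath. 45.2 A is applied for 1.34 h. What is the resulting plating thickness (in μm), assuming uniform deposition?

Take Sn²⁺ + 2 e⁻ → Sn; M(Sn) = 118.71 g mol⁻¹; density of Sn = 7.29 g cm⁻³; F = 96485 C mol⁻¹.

Q = I·t = 45.20 × 4824.0 = 218000 C; n(e⁻) = 2.260 mol.
n(Sn) = n(e⁻)/2 = 1.130 mol, so m = 1.130 × 118.71 = 134.1 g.
Volume = m/ρ = 134.1 / 7.29 = 18.40 cm³.
Thickness = V/A = 18.40 / 503 = 0.0366 cm = 366 μm.

366 μm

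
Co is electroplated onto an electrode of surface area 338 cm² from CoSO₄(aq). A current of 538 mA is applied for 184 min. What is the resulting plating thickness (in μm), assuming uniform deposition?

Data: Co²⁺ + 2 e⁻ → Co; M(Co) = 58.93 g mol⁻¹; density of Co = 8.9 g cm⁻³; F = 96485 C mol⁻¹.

6.03 μm

Q = I·t = 0.5380 × 11040 = 5940 C; n(e⁻) = 0.06156 mol.
n(Co) = n(e⁻)/2 = 0.03078 mol, so m = 0.03078 × 58.93 = 1.814 g.
Volume = m/ρ = 1.814 / 8.9 = 0.2038 cm³.
Thickness = V/A = 0.2038 / 338 = 6.03 × 10⁻⁴ cm = 6.03 μm.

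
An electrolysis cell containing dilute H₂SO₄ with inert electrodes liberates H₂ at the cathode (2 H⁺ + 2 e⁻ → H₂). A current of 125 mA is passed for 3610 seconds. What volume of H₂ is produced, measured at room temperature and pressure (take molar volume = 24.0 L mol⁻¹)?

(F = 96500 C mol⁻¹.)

Q = I·t = 0.1250 A × 3610.0 s = 451.2 C.
n(e⁻) = Q/F = 451.2 / 96500 = 0.004676 mol.
2 electrons are transferred per H₂ molecule, so n(H₂) = 0.004676 / 2 = 0.002338 mol.
V = n × V_m = 0.002338 × 24.0 = 0.0561 L.

0.0561 L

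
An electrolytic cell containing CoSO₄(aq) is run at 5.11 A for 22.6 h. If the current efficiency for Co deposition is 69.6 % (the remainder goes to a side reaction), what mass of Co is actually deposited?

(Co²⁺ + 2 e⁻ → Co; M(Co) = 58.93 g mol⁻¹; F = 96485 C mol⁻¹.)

Q = I·t = 5.110 × 81360 = 415700 C.
n(e⁻) = 415700/96485 = 4.309 mol; theoretically n(Co) = 4.309/2 = 2.154 mol, m_theo = 127.0 g.
At 69.6 % efficiency, m_actual = 0.696 × 127.0 = 88.4 g.

88.4 g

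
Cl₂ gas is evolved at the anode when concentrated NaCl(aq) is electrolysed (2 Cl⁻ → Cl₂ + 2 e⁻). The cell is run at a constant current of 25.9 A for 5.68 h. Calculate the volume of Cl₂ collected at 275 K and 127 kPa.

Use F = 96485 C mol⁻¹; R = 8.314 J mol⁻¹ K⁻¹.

49.4 L

Q = I·t = 25.90 A × 20448 s = 529600 C.
n(e⁻) = Q/F = 529600 / 96485 = 5.489 mol.
2 electrons are transferred per Cl₂ molecule, so n(Cl₂) = 5.489 / 2 = 2.744 mol.
V = nRT/P = (2.744 × 8.314 × 275) / (127 × 10³ Pa) = 0.0494 m³ = 49.4 L.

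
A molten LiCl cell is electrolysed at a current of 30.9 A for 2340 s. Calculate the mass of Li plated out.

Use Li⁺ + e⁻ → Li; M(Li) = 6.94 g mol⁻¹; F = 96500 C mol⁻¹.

5.20 g

Q = I·t = 30.90 A × 2340.0 s = 72310 C.
n(e⁻) = Q/F = 72310 / 96500 = 0.7493 mol.
Li⁺ + e⁻ → Li, so n(Li) = n(e⁻)/1 = 0.7493 mol.
m = n·M = 0.7493 × 6.94 = 5.20 g.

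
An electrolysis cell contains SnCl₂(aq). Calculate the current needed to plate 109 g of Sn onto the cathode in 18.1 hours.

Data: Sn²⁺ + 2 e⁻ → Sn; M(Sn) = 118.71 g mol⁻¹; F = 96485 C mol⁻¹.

n(Sn) = 109 / 118.71 = 0.9182 mol.
n(e⁻) = 2 × 0.9182 = 1.836 mol.
Q = n(e⁻)·F = 1.836 × 96485 = 177200 C.
I = Q/t = 177200 / 65160 s = 2.72 A.

2.72 A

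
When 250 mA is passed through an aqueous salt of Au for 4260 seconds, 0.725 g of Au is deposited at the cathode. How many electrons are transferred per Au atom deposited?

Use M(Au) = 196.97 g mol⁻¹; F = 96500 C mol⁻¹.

Q = I·t = 0.2500 A × 4260.0 s = 1065 C, so n(e⁻) = 1065/96500 = 0.01104 mol.
n(Au) deposited = 0.725 / 196.97 = 0.003681 mol.
Electrons per atom = n(e⁻)/n(Au) = 0.01104 / 0.003681 = 3.00 ≈ 3, so the ion is Au³⁺.

3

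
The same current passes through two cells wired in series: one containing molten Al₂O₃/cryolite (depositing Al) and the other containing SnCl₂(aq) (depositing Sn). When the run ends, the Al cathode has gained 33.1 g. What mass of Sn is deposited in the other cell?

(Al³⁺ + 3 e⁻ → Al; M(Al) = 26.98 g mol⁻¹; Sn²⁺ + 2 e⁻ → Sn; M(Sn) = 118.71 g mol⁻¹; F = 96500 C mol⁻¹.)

n(Al) = 33.1 / 26.98 = 1.227 mol.
Since Al³⁺ + 3 e⁻ → Al, n(e⁻) passed = 3 × 1.227 = 3.681 mol.
Cells in series carry the same charge, so the same 3.681 mol of electrons passes through cell 2.
Sn²⁺ + 2 e⁻ → Sn, so n(Sn) = 3.681 / 2 = 1.840 mol.
m(Sn) = 1.840 × 118.71 = 218 g.

218 g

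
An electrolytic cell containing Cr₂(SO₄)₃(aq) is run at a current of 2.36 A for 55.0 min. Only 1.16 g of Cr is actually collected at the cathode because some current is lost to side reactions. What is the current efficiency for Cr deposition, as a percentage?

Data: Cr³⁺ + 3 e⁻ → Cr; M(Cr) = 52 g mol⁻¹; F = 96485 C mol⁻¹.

Q = I·t = 2.360 × 3300.0 = 7788 C; n(e⁻) = 7788/96485 = 0.08072 mol.
Theoretical n(Cr) = n(e⁻)/3 = 0.02691 mol, i.e. m_theo = 0.02691 × 52 = 1.399 g.
Efficiency = m_actual / m_theo = 1.16 / 1.399 = 82.9 %.

82.9 %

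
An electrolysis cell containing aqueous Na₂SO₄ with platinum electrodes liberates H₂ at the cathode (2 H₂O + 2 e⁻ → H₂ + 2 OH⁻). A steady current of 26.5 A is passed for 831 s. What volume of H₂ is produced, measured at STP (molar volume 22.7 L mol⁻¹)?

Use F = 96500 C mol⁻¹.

2.59 L

Q = I·t = 26.50 A × 831.00 s = 22020 C.
n(e⁻) = Q/F = 22020 / 96500 = 0.2282 mol.
2 electrons are transferred per H₂ molecule, so n(H₂) = 0.2282 / 2 = 0.1141 mol.
V = n × V_m = 0.1141 × 22.7 = 2.59 L.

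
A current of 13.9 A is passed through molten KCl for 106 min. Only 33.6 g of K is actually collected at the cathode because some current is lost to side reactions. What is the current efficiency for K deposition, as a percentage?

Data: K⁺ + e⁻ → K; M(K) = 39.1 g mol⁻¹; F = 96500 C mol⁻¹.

Q = I·t = 13.90 × 6360.0 = 88400 C; n(e⁻) = 88400/96500 = 0.9161 mol.
Theoretical n(K) = n(e⁻)/1 = 0.9161 mol, i.e. m_theo = 0.9161 × 39.1 = 35.82 g.
Efficiency = m_actual / m_theo = 33.6 / 35.82 = 93.8 %.

93.8 %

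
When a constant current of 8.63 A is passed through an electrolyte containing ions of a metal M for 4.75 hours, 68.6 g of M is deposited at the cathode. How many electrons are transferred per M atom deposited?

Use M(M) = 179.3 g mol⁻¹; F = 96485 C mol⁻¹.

Q = I·t = 8.630 A × 17100 s = 147600 C, so n(e⁻) = 147600/96485 = 1.529 mol.
n(M) deposited = 68.6 / 179.3 = 0.3826 mol.
Electrons per atom = n(e⁻)/n(M) = 1.529 / 0.3826 = 4.00 ≈ 4, so the ion is M⁴⁺.

4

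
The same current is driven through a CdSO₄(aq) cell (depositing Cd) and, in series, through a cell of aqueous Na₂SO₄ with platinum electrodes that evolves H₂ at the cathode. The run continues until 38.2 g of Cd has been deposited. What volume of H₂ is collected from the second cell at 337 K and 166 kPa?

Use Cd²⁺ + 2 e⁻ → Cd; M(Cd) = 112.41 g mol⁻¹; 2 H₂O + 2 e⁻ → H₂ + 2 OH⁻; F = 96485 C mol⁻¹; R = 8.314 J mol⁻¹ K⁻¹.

n(Cd) = 38.2 / 112.41 = 0.3398 mol, so n(e⁻) = 2 × 0.3398 = 0.6797 mol.
The cells are in series, so the same 0.6797 mol of electrons passes through the second cell.
2 H₂O + 2 e⁻ → H₂ + 2 OH⁻ — 2 mol e⁻ per mol H₂, so n(H₂) = 0.6797/2 = 0.3398 mol.
V = nRT/P = (0.3398 × 8.314 × 337) / (166 × 10³) = 0.00574 m³ = 5.74 L.

5.74 L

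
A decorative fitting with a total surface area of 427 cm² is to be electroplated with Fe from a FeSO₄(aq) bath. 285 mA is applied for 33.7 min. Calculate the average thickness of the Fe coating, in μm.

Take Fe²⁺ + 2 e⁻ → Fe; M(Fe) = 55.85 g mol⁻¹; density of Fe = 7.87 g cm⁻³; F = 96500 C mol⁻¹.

0.496 μm

Q = I·t = 0.2850 × 2022.0 = 576.3 C; n(e⁻) = 0.005972 mol.
n(Fe) = n(e⁻)/2 = 0.002986 mol, so m = 0.002986 × 55.85 = 0.1668 g.
Volume = m/ρ = 0.1668 / 7.87 = 0.02119 cm³.
Thickness = V/A = 0.02119 / 427 = 4.96 × 10⁻⁵ cm = 0.496 μm.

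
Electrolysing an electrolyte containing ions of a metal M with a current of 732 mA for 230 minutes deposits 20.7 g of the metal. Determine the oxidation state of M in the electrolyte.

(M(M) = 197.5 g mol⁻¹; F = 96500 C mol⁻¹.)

Q = I·t = 0.7320 A × 13800 s = 10100 C, so n(e⁻) = 10100/96500 = 0.1047 mol.
n(M) deposited = 20.7 / 197.5 = 0.1048 mol.
Electrons per atom = n(e⁻)/n(M) = 0.1047 / 0.1048 = 0.999 ≈ 1, so the ion is M⁺.

+1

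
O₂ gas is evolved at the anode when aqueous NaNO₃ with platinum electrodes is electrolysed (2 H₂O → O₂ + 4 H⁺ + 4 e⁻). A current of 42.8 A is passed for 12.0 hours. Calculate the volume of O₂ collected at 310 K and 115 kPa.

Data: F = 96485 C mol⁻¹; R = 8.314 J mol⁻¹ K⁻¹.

Q = I·t = 42.80 A × 43200 s = 1849000 C.
n(e⁻) = Q/F = 1849000 / 96485 = 19.16 mol.
4 electrons are transferred per O₂ molecule, so n(O₂) = 19.16 / 4 = 4.791 mol.
V = nRT/P = (4.791 × 8.314 × 310) / (115 × 10³ Pa) = 0.107 m³ = 107 L.

107 L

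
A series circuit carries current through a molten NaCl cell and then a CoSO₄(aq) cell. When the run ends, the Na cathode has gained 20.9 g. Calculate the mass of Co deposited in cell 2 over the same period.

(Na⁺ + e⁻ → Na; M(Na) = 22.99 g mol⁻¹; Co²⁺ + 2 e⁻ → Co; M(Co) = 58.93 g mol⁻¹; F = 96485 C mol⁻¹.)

n(Na) = 20.9 / 22.99 = 0.9091 mol.
Since Na⁺ + e⁻ → Na, n(e⁻) passed = 1 × 0.9091 = 0.9091 mol.
Cells in series carry the same charge, so the same 0.9091 mol of electrons passes through cell 2.
Co²⁺ + 2 e⁻ → Co, so n(Co) = 0.9091 / 2 = 0.4545 mol.
m(Co) = 0.4545 × 58.93 = 26.8 g.

26.8 g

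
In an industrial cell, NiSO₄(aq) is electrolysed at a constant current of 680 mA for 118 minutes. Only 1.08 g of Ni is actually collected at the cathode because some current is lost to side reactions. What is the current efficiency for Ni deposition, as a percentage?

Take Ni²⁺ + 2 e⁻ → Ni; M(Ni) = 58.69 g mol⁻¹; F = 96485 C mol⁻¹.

Q = I·t = 0.6800 × 7080.0 = 4814 C; n(e⁻) = 4814/96485 = 0.04990 mol.
Theoretical n(Ni) = n(e⁻)/2 = 0.02495 mol, i.e. m_theo = 0.02495 × 58.69 = 1.464 g.
Efficiency = m_actual / m_theo = 1.08 / 1.464 = 73.8 %.

73.8 %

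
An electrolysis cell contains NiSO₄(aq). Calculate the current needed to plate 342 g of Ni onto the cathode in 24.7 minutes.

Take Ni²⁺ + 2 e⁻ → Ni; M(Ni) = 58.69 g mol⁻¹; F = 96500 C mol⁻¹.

759 A

n(Ni) = 342 / 58.69 = 5.827 mol.
n(e⁻) = 2 × 5.827 = 11.65 mol.
Q = n(e⁻)·F = 11.65 × 96500 = 1125000 C.
I = Q/t = 1125000 / 1482.0 s = 759 A.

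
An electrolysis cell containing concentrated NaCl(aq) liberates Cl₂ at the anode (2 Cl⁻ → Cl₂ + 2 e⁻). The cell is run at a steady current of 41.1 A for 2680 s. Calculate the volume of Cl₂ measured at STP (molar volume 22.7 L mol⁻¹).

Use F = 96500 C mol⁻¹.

Q = I·t = 41.10 A × 2680.0 s = 110100 C.
n(e⁻) = Q/F = 110100 / 96500 = 1.141 mol.
2 electrons are transferred per Cl₂ molecule, so n(Cl₂) = 1.141 / 2 = 0.5707 mol.
V = n × V_m = 0.5707 × 22.7 = 13.0 L.

13.0 L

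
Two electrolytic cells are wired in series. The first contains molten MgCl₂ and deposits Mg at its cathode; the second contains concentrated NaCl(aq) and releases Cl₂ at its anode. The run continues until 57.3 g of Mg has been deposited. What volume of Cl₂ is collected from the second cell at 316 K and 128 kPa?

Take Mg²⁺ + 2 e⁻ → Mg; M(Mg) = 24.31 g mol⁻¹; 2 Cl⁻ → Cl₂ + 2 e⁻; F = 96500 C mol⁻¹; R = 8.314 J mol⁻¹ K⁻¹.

48.4 L

n(Mg) = 57.3 / 24.31 = 2.357 mol, so n(e⁻) = 2 × 2.357 = 4.714 mol.
The cells are in series, so the same 4.714 mol of electrons passes through the second cell.
2 Cl⁻ → Cl₂ + 2 e⁻ — 2 mol e⁻ per mol Cl₂, so n(Cl₂) = 4.714/2 = 2.357 mol.
V = nRT/P = (2.357 × 8.314 × 316) / (128 × 10³) = 0.0484 m³ = 48.4 L.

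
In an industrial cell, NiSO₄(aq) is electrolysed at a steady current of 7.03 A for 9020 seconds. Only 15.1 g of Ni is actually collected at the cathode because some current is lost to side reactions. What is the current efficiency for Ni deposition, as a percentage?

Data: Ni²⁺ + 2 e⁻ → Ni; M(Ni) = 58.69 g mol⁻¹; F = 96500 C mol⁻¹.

Q = I·t = 7.030 × 9020.0 = 63410 C; n(e⁻) = 63410/96500 = 0.6571 mol.
Theoretical n(Ni) = n(e⁻)/2 = 0.3286 mol, i.e. m_theo = 0.3286 × 58.69 = 19.28 g.
Efficiency = m_actual / m_theo = 15.1 / 19.28 = 78.3 %.

78.3 %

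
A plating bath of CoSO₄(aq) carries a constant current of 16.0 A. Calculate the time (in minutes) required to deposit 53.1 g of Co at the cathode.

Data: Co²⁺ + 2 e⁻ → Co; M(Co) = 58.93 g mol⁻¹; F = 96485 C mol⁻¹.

181 min

n(Co) = m/M = 53.1 / 58.93 = 0.9011 mol.
Each Co atom requires 2 electrons, so n(e⁻) = 2 × 0.9011 = 1.802 mol.
Q = n(e⁻)·F = 1.802 × 96485 = 173900 C.
t = Q/I = 173900 / 16.00 A = 10870 s = 181 min.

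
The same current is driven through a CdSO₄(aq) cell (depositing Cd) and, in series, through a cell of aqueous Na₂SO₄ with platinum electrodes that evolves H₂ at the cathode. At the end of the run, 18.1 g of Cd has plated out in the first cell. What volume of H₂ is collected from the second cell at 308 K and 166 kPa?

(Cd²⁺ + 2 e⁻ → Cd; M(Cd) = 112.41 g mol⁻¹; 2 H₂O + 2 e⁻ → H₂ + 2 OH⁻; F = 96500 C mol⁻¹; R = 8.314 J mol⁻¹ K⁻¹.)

n(Cd) = 18.1 / 112.41 = 0.1610 mol, so n(e⁻) = 2 × 0.1610 = 0.3220 mol.
The cells are in series, so the same 0.3220 mol of electrons passes through the second cell.
2 H₂O + 2 e⁻ → H₂ + 2 OH⁻ — 2 mol e⁻ per mol H₂, so n(H₂) = 0.3220/2 = 0.1610 mol.
V = nRT/P = (0.1610 × 8.314 × 308) / (166 × 10³) = 0.00248 m³ = 2.48 L.

2.48 L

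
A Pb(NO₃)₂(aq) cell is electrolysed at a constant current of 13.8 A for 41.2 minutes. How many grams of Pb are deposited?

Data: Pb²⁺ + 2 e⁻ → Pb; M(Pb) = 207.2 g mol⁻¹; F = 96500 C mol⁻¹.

36.6 g

Q = I·t = 13.80 A × 2472.0 s = 34110 C.
n(e⁻) = Q/F = 34110 / 96500 = 0.3535 mol.
Pb²⁺ + 2 e⁻ → Pb, so n(Pb) = n(e⁻)/2 = 0.1768 mol.
m = n·M = 0.1768 × 207.2 = 36.6 g.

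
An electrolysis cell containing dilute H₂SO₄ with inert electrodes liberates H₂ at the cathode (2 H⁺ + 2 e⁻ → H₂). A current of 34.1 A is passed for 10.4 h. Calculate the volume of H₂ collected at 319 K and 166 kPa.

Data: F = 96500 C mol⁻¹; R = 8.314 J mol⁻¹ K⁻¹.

106 L

Q = I·t = 34.10 A × 37440 s = 1277000 C.
n(e⁻) = Q/F = 1277000 / 96500 = 13.23 mol.
2 electrons are transferred per H₂ molecule, so n(H₂) = 13.23 / 2 = 6.615 mol.
V = nRT/P = (6.615 × 8.314 × 319) / (166 × 10³ Pa) = 0.106 m³ = 106 L.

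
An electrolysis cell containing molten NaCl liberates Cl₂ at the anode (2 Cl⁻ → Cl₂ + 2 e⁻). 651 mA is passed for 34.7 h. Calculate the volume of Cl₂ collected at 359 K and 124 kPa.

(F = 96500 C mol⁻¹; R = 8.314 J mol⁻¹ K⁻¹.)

Q = I·t = 0.6510 A × 124920 s = 81320 C.
n(e⁻) = Q/F = 81320 / 96500 = 0.8427 mol.
2 electrons are transferred per Cl₂ molecule, so n(Cl₂) = 0.8427 / 2 = 0.4214 mol.
V = nRT/P = (0.4214 × 8.314 × 359) / (124 × 10³ Pa) = 0.0101 m³ = 10.1 L.

10.1 L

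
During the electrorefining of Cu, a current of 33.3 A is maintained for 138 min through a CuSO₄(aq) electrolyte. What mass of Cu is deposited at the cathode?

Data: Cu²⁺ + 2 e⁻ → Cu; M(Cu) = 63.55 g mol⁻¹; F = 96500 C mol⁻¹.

Q = I·t = 33.30 A × 8280.0 s = 275700 C.
n(e⁻) = Q/F = 275700 / 96500 = 2.857 mol.
Cu²⁺ + 2 e⁻ → Cu, so n(Cu) = n(e⁻)/2 = 1.429 mol.
m = n·M = 1.429 × 63.55 = 90.8 g.

90.8 g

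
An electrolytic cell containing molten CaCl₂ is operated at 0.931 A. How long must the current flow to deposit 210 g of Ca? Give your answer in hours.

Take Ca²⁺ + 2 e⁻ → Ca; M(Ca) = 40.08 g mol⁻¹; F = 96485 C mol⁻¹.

302 h

n(Ca) = m/M = 210 / 40.08 = 5.240 mol.
Each Ca atom requires 2 electrons, so n(e⁻) = 2 × 5.240 = 10.48 mol.
Q = n(e⁻)·F = 10.48 × 96485 = 1011000 C.
t = Q/I = 1011000 / 0.9310 A = 1086000 s = 302 h.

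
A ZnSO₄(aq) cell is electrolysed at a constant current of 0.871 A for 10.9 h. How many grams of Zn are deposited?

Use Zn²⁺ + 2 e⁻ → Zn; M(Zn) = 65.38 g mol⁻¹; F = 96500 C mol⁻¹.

11.6 g

Q = I·t = 0.8710 A × 39240 s = 34180 C.
n(e⁻) = Q/F = 34180 / 96500 = 0.3542 mol.
Zn²⁺ + 2 e⁻ → Zn, so n(Zn) = n(e⁻)/2 = 0.1771 mol.
m = n·M = 0.1771 × 65.38 = 11.6 g.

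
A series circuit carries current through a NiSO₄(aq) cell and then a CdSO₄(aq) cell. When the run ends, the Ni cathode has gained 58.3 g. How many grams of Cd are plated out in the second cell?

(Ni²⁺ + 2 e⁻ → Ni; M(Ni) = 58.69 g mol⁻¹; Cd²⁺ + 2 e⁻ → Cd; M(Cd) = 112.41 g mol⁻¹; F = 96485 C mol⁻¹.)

112 g

n(Ni) = 58.3 / 58.69 = 0.9934 mol.
Since Ni²⁺ + 2 e⁻ → Ni, n(e⁻) passed = 2 × 0.9934 = 1.987 mol.
Cells in series carry the same charge, so the same 1.987 mol of electrons passes through cell 2.
Cd²⁺ + 2 e⁻ → Cd, so n(Cd) = 1.987 / 2 = 0.9934 mol.
m(Cd) = 0.9934 × 112.41 = 112 g.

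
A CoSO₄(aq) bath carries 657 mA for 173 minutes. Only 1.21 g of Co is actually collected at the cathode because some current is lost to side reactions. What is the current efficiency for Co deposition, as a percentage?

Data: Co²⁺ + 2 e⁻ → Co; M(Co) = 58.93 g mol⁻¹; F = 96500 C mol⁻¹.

58.1 %

Q = I·t = 0.6570 × 10380 = 6820 C; n(e⁻) = 6820/96500 = 0.07067 mol.
Theoretical n(Co) = n(e⁻)/2 = 0.03534 mol, i.e. m_theo = 0.03534 × 58.93 = 2.082 g.
Efficiency = m_actual / m_theo = 1.21 / 2.082 = 58.1 %.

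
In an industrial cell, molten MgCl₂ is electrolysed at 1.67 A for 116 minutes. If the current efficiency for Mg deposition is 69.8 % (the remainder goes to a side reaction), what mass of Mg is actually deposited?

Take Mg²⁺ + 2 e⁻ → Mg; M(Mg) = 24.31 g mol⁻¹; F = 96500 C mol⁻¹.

Q = I·t = 1.670 × 6960.0 = 11620 C.
n(e⁻) = 11620/96500 = 0.1204 mol; theoretically n(Mg) = 0.1204/2 = 0.06022 mol, m_theo = 1.464 g.
At 69.8 % efficiency, m_actual = 0.698 × 1.464 = 1.02 g.

1.02 g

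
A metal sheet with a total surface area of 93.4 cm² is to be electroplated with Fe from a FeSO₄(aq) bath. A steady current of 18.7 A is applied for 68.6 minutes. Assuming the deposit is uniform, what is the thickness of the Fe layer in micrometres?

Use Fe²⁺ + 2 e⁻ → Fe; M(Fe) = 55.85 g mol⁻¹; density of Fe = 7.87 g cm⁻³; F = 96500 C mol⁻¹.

303 μm

Q = I·t = 18.70 × 4116.0 = 76970 C; n(e⁻) = 0.7976 mol.
n(Fe) = n(e⁻)/2 = 0.3988 mol, so m = 0.3988 × 55.85 = 22.27 g.
Volume = m/ρ = 22.27 / 7.87 = 2.830 cm³.
Thickness = V/A = 2.830 / 93.4 = 0.0303 cm = 303 μm.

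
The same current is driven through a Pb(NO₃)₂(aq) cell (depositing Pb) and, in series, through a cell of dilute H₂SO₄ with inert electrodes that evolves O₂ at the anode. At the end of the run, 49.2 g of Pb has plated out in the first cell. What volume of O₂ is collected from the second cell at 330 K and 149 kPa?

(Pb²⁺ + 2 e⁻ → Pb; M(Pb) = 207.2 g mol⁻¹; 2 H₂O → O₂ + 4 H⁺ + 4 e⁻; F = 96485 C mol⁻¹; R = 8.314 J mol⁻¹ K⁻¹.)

n(Pb) = 49.2 / 207.2 = 0.2375 mol, so n(e⁻) = 2 × 0.2375 = 0.4749 mol.
The cells are in series, so the same 0.4749 mol of electrons passes through the second cell.
2 H₂O → O₂ + 4 H⁺ + 4 e⁻ — 4 mol e⁻ per mol O₂, so n(O₂) = 0.4749/4 = 0.1187 mol.
V = nRT/P = (0.1187 × 8.314 × 330) / (149 × 10³) = 0.00219 m³ = 2.19 L.

2.19 L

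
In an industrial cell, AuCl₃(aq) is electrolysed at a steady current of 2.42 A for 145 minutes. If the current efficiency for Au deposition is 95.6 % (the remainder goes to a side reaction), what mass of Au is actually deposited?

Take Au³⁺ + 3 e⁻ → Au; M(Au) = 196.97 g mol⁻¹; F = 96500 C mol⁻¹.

13.7 g

Q = I·t = 2.420 × 8700.0 = 21050 C.
n(e⁻) = 21050/96500 = 0.2182 mol; theoretically n(Au) = 0.2182/3 = 0.07273 mol, m_theo = 14.32 g.
At 95.6 % efficiency, m_actual = 0.956 × 14.32 = 13.7 g.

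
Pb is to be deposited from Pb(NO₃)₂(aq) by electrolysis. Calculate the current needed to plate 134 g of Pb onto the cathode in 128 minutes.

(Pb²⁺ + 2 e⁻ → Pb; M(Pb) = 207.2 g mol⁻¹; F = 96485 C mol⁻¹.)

16.2 A

n(Pb) = 134 / 207.2 = 0.6467 mol.
n(e⁻) = 2 × 0.6467 = 1.293 mol.
Q = n(e⁻)·F = 1.293 × 96485 = 124800 C.
I = Q/t = 124800 / 7680.0 s = 16.2 A.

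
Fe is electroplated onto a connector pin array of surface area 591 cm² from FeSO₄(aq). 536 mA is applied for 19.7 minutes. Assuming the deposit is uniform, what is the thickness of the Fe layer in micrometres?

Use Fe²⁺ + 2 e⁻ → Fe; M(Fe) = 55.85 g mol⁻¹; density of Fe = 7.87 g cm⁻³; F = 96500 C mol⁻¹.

0.394 μm

Q = I·t = 0.5360 × 1182.0 = 633.6 C; n(e⁻) = 0.006565 mol.
n(Fe) = n(e⁻)/2 = 0.003283 mol, so m = 0.003283 × 55.85 = 0.1833 g.
Volume = m/ρ = 0.1833 / 7.87 = 0.02330 cm³.
Thickness = V/A = 0.02330 / 591 = 3.94 × 10⁻⁵ cm = 0.394 μm.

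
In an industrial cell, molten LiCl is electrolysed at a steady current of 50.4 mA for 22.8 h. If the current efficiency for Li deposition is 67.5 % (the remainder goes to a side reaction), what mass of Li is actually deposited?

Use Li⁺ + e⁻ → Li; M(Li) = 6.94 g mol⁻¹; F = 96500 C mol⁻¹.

Q = I·t = 0.05040 × 82080 = 4137 C.
n(e⁻) = 4137/96500 = 0.04287 mol; theoretically n(Li) = 0.04287/1 = 0.04287 mol, m_theo = 0.2975 g.
At 67.5 % efficiency, m_actual = 0.675 × 0.2975 = 0.201 g.

0.201 g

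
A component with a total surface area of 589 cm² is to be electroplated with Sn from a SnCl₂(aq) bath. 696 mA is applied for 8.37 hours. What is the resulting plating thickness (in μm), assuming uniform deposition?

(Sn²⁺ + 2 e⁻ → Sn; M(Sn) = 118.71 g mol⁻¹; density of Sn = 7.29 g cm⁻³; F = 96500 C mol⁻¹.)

Q = I·t = 0.6960 × 30132 = 20970 C; n(e⁻) = 0.2173 mol.
n(Sn) = n(e⁻)/2 = 0.1087 mol, so m = 0.1087 × 118.71 = 12.90 g.
Volume = m/ρ = 12.90 / 7.29 = 1.769 cm³.
Thickness = V/A = 1.769 / 589 = 0.00300 cm = 30.0 μm.

30.0 μm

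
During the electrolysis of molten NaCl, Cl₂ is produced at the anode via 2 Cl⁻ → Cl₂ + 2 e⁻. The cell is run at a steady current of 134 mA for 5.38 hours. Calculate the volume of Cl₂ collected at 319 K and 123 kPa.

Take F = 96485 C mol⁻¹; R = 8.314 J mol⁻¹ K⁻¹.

0.290 L

Q = I·t = 0.1340 A × 19368 s = 2595 C.
n(e⁻) = Q/F = 2595 / 96485 = 0.02690 mol.
2 electrons are transferred per Cl₂ molecule, so n(Cl₂) = 0.02690 / 2 = 0.01345 mol.
V = nRT/P = (0.01345 × 8.314 × 319) / (123 × 10³ Pa) = 2.90 × 10⁻⁴ m³ = 0.290 L.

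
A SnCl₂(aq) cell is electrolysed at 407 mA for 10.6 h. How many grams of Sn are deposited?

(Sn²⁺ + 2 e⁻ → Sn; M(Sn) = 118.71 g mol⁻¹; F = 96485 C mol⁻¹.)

Q = I·t = 0.4070 A × 38160 s = 15530 C.
n(e⁻) = Q/F = 15530 / 96485 = 0.1610 mol.
Sn²⁺ + 2 e⁻ → Sn, so n(Sn) = n(e⁻)/2 = 0.08048 mol.
m = n·M = 0.08048 × 118.71 = 9.55 g.

9.55 g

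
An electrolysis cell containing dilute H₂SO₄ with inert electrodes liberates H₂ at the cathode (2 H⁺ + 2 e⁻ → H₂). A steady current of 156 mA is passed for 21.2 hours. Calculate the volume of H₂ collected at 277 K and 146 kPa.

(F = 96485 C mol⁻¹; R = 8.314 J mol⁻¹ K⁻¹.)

0.973 L

Q = I·t = 0.1560 A × 76320 s = 11910 C.
n(e⁻) = Q/F = 11910 / 96485 = 0.1234 mol.
2 electrons are transferred per H₂ molecule, so n(H₂) = 0.1234 / 2 = 0.06170 mol.
V = nRT/P = (0.06170 × 8.314 × 277) / (146 × 10³ Pa) = 9.73 × 10⁻⁴ m³ = 0.973 L.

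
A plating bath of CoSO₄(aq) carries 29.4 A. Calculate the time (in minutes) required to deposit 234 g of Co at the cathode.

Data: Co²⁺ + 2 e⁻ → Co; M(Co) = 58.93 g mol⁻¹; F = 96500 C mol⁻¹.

434 min

n(Co) = m/M = 234 / 58.93 = 3.971 mol.
Each Co atom requires 2 electrons, so n(e⁻) = 2 × 3.971 = 7.942 mol.
Q = n(e⁻)·F = 7.942 × 96500 = 766400 C.
t = Q/I = 766400 / 29.40 A = 26070 s = 434 min.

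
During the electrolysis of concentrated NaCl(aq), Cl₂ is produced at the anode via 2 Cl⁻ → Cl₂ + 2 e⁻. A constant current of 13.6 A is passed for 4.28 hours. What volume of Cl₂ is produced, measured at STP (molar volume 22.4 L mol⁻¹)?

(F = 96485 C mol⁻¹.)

24.3 L

Q = I·t = 13.60 A × 15408 s = 209500 C.
n(e⁻) = Q/F = 209500 / 96485 = 2.172 mol.
2 electrons are transferred per Cl₂ molecule, so n(Cl₂) = 2.172 / 2 = 1.086 mol.
V = n × V_m = 1.086 × 22.4 = 24.3 L.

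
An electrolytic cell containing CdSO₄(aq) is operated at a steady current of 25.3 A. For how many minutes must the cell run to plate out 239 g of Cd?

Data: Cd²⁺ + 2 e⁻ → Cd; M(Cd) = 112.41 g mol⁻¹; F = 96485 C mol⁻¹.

270 min

n(Cd) = m/M = 239 / 112.41 = 2.126 mol.
Each Cd atom requires 2 electrons, so n(e⁻) = 2 × 2.126 = 4.252 mol.
Q = n(e⁻)·F = 4.252 × 96485 = 410300 C.
t = Q/I = 410300 / 25.30 A = 16220 s = 270 min.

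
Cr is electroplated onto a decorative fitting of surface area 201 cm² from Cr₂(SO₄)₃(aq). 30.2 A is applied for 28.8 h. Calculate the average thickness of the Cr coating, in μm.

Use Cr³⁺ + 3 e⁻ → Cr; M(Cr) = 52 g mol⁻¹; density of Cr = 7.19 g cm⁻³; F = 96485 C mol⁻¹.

3890 μm

Q = I·t = 30.20 × 103680 = 3131000 C; n(e⁻) = 32.45 mol.
n(Cr) = n(e⁻)/3 = 10.82 mol, so m = 10.82 × 52 = 562.5 g.
Volume = m/ρ = 562.5 / 7.19 = 78.23 cm³.
Thickness = V/A = 78.23 / 201 = 0.389 cm = 3890 μm.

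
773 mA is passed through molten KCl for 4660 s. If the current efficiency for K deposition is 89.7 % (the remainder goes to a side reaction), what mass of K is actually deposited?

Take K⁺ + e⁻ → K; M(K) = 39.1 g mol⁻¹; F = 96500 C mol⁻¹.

1.31 g

Q = I·t = 0.7730 × 4660.0 = 3602 C.
n(e⁻) = 3602/96500 = 0.03733 mol; theoretically n(K) = 0.03733/1 = 0.03733 mol, m_theo = 1.460 g.
At 89.7 % efficiency, m_actual = 0.897 × 1.460 = 1.31 g.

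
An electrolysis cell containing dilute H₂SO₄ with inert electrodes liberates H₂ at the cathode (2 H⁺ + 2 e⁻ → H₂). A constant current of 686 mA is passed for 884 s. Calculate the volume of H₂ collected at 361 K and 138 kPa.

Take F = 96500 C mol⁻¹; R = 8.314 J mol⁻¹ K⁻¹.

Q = I·t = 0.6860 A × 884.00 s = 606.4 C.
n(e⁻) = Q/F = 606.4 / 96500 = 0.006284 mol.
2 electrons are transferred per H₂ molecule, so n(H₂) = 0.006284 / 2 = 0.003142 mol.
V = nRT/P = (0.003142 × 8.314 × 361) / (138 × 10³ Pa) = 6.83 × 10⁻⁵ m³ = 0.0683 L.

0.0683 L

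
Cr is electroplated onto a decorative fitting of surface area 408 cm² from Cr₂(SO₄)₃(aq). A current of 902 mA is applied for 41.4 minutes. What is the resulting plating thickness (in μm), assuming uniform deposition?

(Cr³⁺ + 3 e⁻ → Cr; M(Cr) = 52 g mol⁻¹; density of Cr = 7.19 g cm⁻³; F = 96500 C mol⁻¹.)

Q = I·t = 0.9020 × 2484.0 = 2241 C; n(e⁻) = 0.02322 mol.
n(Cr) = n(e⁻)/3 = 0.007739 mol, so m = 0.007739 × 52 = 0.4025 g.
Volume = m/ρ = 0.4025 / 7.19 = 0.05597 cm³.
Thickness = V/A = 0.05597 / 408 = 1.37 × 10⁻⁴ cm = 1.37 μm.

1.37 μm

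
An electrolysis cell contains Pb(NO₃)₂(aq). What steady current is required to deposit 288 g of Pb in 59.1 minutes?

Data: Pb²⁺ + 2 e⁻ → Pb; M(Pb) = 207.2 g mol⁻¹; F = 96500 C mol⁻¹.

75.7 A

n(Pb) = 288 / 207.2 = 1.390 mol.
n(e⁻) = 2 × 1.390 = 2.780 mol.
Q = n(e⁻)·F = 2.780 × 96500 = 268300 C.
I = Q/t = 268300 / 3546.0 s = 75.7 A.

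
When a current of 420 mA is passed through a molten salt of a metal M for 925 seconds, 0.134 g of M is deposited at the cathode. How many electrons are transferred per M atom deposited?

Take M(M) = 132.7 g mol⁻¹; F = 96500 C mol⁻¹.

4

Q = I·t = 0.4200 A × 925.00 s = 388.5 C, so n(e⁻) = 388.5/96500 = 0.004026 mol.
n(M) deposited = 0.134 / 132.7 = 0.001010 mol.
Electrons per atom = n(e⁻)/n(M) = 0.004026 / 0.001010 = 3.99 ≈ 4, so the ion is M⁴⁺.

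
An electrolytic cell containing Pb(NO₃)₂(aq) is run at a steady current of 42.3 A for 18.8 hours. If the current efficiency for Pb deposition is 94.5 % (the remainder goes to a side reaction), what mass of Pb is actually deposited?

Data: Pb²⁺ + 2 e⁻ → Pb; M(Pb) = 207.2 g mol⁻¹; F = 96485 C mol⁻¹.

2900 g

Q = I·t = 42.30 × 67680 = 2863000 C.
n(e⁻) = 2863000/96485 = 29.67 mol; theoretically n(Pb) = 29.67/2 = 14.84 mol, m_theo = 3074 g.
At 94.5 % efficiency, m_actual = 0.945 × 3074 = 2900 g.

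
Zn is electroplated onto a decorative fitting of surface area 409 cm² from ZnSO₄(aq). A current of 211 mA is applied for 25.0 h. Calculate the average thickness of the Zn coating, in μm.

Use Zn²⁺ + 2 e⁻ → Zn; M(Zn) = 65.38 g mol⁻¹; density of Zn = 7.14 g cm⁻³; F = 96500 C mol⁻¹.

Q = I·t = 0.2110 × 90000 = 18990 C; n(e⁻) = 0.1968 mol.
n(Zn) = n(e⁻)/2 = 0.09839 mol, so m = 0.09839 × 65.38 = 6.433 g.
Volume = m/ρ = 6.433 / 7.14 = 0.9010 cm³.
Thickness = V/A = 0.9010 / 409 = 0.00220 cm = 22.0 μm.

22.0 μm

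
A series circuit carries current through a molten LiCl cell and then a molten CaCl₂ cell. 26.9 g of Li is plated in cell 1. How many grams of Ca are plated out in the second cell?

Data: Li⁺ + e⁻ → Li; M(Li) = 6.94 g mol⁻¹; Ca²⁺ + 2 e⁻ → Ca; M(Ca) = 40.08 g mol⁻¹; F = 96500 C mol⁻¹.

77.7 g

n(Li) = 26.9 / 6.94 = 3.876 mol.
Since Li⁺ + e⁻ → Li, n(e⁻) passed = 1 × 3.876 = 3.876 mol.
Cells in series carry the same charge, so the same 3.876 mol of electrons passes through cell 2.
Ca²⁺ + 2 e⁻ → Ca, so n(Ca) = 3.876 / 2 = 1.938 mol.
m(Ca) = 1.938 × 40.08 = 77.7 g.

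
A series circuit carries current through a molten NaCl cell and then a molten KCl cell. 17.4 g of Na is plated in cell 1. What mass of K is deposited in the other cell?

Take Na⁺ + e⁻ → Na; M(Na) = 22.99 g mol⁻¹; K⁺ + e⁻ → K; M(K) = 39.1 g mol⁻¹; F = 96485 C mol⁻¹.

29.6 g

n(Na) = 17.4 / 22.99 = 0.7569 mol.
Since Na⁺ + e⁻ → Na, n(e⁻) passed = 1 × 0.7569 = 0.7569 mol.
Cells in series carry the same charge, so the same 0.7569 mol of electrons passes through cell 2.
K⁺ + e⁻ → K, so n(K) = 0.7569 / 1 = 0.7569 mol.
m(K) = 0.7569 × 39.1 = 29.6 g.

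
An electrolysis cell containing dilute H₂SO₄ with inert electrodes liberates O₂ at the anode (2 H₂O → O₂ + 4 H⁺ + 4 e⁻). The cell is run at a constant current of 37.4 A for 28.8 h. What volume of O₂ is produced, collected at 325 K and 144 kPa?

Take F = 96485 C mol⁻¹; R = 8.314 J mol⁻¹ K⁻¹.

189 L

Q = I·t = 37.40 A × 103680 s = 3878000 C.
n(e⁻) = Q/F = 3878000 / 96485 = 40.19 mol.
4 electrons are transferred per O₂ molecule, so n(O₂) = 40.19 / 4 = 10.05 mol.
V = nRT/P = (10.05 × 8.314 × 325) / (144 × 10³ Pa) = 0.189 m³ = 189 L.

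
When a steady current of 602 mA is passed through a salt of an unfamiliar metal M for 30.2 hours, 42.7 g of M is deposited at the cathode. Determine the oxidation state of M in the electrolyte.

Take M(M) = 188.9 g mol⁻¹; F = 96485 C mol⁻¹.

+3

Q = I·t = 0.6020 A × 108720 s = 65450 C, so n(e⁻) = 65450/96485 = 0.6783 mol.
n(M) deposited = 42.7 / 188.9 = 0.2260 mol.
Electrons per atom = n(e⁻)/n(M) = 0.6783 / 0.2260 = 3.00 ≈ 3, so the ion is M³⁺.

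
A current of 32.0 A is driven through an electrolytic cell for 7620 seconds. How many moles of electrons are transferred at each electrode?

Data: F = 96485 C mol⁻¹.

2.53 mol

Q = I·t = 32.00 A × 7620.0 s = 243800 C.
n(e⁻) = Q/F = 243800 / 96485 = 2.53 mol.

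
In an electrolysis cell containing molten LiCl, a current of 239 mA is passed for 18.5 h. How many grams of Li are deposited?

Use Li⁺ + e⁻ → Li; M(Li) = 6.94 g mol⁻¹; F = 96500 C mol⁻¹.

Q = I·t = 0.2390 A × 66600 s = 15920 C.
n(e⁻) = Q/F = 15920 / 96500 = 0.1649 mol.
Li⁺ + e⁻ → Li, so n(Li) = n(e⁻)/1 = 0.1649 mol.
m = n·M = 0.1649 × 6.94 = 1.14 g.

1.14 g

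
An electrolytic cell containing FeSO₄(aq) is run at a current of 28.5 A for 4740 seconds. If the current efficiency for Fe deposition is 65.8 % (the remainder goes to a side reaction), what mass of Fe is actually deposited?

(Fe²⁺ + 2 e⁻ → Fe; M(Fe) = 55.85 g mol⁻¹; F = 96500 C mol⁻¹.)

Q = I·t = 28.50 × 4740.0 = 135100 C.
n(e⁻) = 135100/96500 = 1.400 mol; theoretically n(Fe) = 1.400/2 = 0.6999 mol, m_theo = 39.09 g.
At 65.8 % efficiency, m_actual = 0.658 × 39.09 = 25.7 g.

25.7 g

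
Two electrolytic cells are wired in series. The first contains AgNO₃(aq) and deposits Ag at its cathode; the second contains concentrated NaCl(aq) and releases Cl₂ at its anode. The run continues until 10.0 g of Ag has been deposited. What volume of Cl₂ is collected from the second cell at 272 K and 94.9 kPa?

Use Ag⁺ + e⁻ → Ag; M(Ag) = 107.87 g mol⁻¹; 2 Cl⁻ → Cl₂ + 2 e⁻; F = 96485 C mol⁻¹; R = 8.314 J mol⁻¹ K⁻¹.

1.10 L

n(Ag) = 10.0 / 107.87 = 0.09270 mol, so n(e⁻) = 1 × 0.09270 = 0.09270 mol.
The cells are in series, so the same 0.09270 mol of electrons passes through the second cell.
2 Cl⁻ → Cl₂ + 2 e⁻ — 2 mol e⁻ per mol Cl₂, so n(Cl₂) = 0.09270/2 = 0.04635 mol.
V = nRT/P = (0.04635 × 8.314 × 272) / (94.9 × 10³) = 0.00110 m³ = 1.10 L.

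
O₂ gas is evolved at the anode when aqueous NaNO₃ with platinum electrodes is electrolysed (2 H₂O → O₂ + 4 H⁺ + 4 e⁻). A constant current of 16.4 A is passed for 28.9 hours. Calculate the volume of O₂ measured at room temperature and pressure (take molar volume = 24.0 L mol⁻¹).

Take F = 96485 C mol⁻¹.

Q = I·t = 16.40 A × 104040 s = 1706000 C.
n(e⁻) = Q/F = 1706000 / 96485 = 17.68 mol.
4 electrons are transferred per O₂ molecule, so n(O₂) = 17.68 / 4 = 4.421 mol.
V = n × V_m = 4.421 × 24.0 = 106 L.

106 L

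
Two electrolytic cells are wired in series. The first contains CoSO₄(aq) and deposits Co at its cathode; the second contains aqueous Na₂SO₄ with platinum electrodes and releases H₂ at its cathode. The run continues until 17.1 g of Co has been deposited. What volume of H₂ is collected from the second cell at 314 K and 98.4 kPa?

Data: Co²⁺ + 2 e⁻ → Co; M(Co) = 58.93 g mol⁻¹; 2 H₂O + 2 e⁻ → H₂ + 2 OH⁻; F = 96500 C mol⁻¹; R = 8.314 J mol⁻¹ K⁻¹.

n(Co) = 17.1 / 58.93 = 0.2902 mol, so n(e⁻) = 2 × 0.2902 = 0.5803 mol.
The cells are in series, so the same 0.5803 mol of electrons passes through the second cell.
2 H₂O + 2 e⁻ → H₂ + 2 OH⁻ — 2 mol e⁻ per mol H₂, so n(H₂) = 0.5803/2 = 0.2902 mol.
V = nRT/P = (0.2902 × 8.314 × 314) / (98.4 × 10³) = 0.00770 m³ = 7.70 L.

7.70 L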